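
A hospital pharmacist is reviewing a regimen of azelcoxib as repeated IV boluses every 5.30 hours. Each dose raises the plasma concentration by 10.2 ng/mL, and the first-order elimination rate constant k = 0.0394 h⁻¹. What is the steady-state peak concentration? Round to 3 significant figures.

54.1 ng/mL

Fraction remaining after one interval: e^(−kτ) = e^(−0.03940 × 5.30) = 0.8115
R = 1 / (1 − 0.8115) = 5.306
Css,max = 10.2 × 5.306 ≈ 54.1 ng/mL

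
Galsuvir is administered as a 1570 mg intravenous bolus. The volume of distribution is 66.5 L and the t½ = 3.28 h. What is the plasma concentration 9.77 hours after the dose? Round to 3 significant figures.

C₀ = dose / V = 1570 / 66.5 = 23.61 µg/mL
k = ln 2 / 3.28 = 0.2113 h⁻¹
C(t) = C₀ e^(−kt) = 23.61 × e^(−0.2113 × 9.77) = 23.61 × e^(−2.065) = 23.61 × 0.1269 ≈ 3.00 µg/mL

3.00 µg/mL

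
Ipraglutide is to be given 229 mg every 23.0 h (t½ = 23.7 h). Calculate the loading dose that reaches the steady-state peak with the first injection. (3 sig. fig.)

468 mg

k = ln 2 / 23.7 = 0.02925 h⁻¹
Accumulation ratio R = 1 / (1 − e^(−kτ)) = 1 / (1 − e^(−0.02925×23.0)) = 1 / (1 − 0.5103) = 2.042
Loading dose = maintenance dose × R = 229 × 2.042 ≈ 468 mg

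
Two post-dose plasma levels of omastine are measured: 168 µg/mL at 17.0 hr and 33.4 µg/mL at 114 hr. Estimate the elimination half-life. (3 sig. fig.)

k = ln(C₁/C₂) / (t₂ − t₁) = ln(168/33.4) / (114 − 17.0)
  = 1.615 / 97.00 = 0.01665 hr⁻¹
t½ = ln 2 / k = ln 2 / 0.01665 ≈ 41.6 hours

41.6 hours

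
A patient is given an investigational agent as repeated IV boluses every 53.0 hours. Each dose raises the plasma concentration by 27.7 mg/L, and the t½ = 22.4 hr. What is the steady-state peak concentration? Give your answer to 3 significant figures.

k = ln 2 / 22.4 = 0.03094 hr⁻¹
Fraction remaining after one interval: e^(−kτ) = e^(−0.03094 × 53.0) = 0.1940
R = 1 / (1 − 0.1940) = 1.241
Css,max = 27.7 × 1.241 ≈ 34.4 mg/L

34.4 mg/L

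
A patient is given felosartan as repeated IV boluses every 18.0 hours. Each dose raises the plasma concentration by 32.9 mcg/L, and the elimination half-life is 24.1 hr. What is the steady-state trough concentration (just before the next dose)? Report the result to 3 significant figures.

k = ln 2 / 24.1 = 0.02876 hr⁻¹
Fraction remaining after one interval: e^(−kτ) = e^(−0.02876 × 18.0) = 0.5959
R = 1 / (1 − 0.5959) = 2.475
Css,max = 32.9 × 2.475 = 81.41 mcg/L
Css,min = Css,max × e^(−kτ) = 81.41 × 0.5959 ≈ 48.5 mcg/L

48.5 mcg/L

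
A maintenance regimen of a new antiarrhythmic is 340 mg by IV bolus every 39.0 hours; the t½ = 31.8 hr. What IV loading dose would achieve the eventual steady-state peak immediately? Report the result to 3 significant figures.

594 mg

k = ln 2 / 31.8 = 0.02180 hr⁻¹
Accumulation ratio R = 1 / (1 − e^(−kτ)) = 1 / (1 − e^(−0.02180×39.0)) = 1 / (1 − 0.4274) = 1.746
Loading dose = maintenance dose × R = 340 × 1.746 ≈ 594 mg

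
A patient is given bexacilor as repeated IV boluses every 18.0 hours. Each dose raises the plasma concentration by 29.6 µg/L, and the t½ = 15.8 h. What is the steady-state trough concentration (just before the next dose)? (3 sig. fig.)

k = ln 2 / 15.8 = 0.04387 h⁻¹
Fraction remaining after one interval: e^(−kτ) = e^(−0.04387 × 18.0) = 0.4540
R = 1 / (1 − 0.4540) = 1.831
Css,max = 29.6 × 1.831 = 54.21 µg/L
Css,min = Css,max × e^(−kτ) = 54.21 × 0.4540 ≈ 24.6 µg/L

24.6 µg/L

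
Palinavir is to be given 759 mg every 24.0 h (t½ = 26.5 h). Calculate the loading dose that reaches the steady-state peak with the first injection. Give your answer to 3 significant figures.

1630 mg

k = ln 2 / 26.5 = 0.02616 h⁻¹
Accumulation ratio R = 1 / (1 − e^(−kτ)) = 1 / (1 − e^(−0.02616×24.0)) = 1 / (1 − 0.5338) = 2.145
Loading dose = maintenance dose × R = 759 × 2.145 ≈ 1630 mg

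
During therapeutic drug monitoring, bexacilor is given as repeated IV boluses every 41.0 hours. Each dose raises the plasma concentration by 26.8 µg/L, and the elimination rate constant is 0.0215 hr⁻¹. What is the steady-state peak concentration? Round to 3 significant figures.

45.7 µg/L

Fraction remaining after one interval: e^(−kτ) = e^(−0.02150 × 41.0) = 0.4142
R = 1 / (1 − 0.4142) = 1.707
Css,max = 26.8 × 1.707 ≈ 45.7 µg/L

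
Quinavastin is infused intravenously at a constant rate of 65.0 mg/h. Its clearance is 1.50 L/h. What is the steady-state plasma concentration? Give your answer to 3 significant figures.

Css = infusion rate / CL = 65.0 / 1.50 ≈ 43.3 µg/mL

43.3 µg/mL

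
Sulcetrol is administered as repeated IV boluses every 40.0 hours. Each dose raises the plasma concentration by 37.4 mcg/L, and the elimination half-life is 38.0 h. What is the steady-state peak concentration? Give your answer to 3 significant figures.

k = ln 2 / 38.0 = 0.01824 h⁻¹
Fraction remaining after one interval: e^(−kτ) = e^(−0.01824 × 40.0) = 0.4821
R = 1 / (1 − 0.4821) = 1.931
Css,max = 37.4 × 1.931 ≈ 72.2 mcg/L

72.2 mcg/L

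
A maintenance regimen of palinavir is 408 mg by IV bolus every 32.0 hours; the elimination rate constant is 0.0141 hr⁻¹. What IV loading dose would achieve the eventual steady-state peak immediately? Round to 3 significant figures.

Accumulation ratio R = 1 / (1 − e^(−kτ)) = 1 / (1 − e^(−0.01410×32.0)) = 1 / (1 − 0.6369) = 2.754
Loading dose = maintenance dose × R = 408 × 2.754 ≈ 1120 mg

1120 mg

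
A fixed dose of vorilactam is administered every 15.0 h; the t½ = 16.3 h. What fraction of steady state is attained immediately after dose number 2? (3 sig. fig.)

0.721

k = ln 2 / 16.3 = 0.04252 h⁻¹
f_n = 1 − e^(−nkτ) = 1 − e^(−2 × 0.04252 × 15.0) = 1 − e^(−1.276) = 1 − 0.2792 ≈ 0.721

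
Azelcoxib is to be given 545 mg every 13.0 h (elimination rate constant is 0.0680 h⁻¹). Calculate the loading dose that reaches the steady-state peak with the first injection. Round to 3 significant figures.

929 mg

Accumulation ratio R = 1 / (1 − e^(−kτ)) = 1 / (1 − e^(−0.06800×13.0)) = 1 / (1 − 0.4131) = 1.704
Loading dose = maintenance dose × R = 545 × 1.704 ≈ 929 mg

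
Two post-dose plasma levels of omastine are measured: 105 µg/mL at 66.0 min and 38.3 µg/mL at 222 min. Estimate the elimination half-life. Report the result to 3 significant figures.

k = ln(C₁/C₂) / (t₂ − t₁) = ln(105/38.3) / (222 − 66.0)
  = 1.009 / 156.0 = 0.006465 min⁻¹
t½ = ln 2 / k = ln 2 / 0.006465 ≈ 107 minutes

107 minutes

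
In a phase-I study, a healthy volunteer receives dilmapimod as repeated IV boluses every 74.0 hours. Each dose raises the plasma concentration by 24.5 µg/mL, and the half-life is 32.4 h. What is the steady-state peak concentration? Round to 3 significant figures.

k = ln 2 / 32.4 = 0.02139 h⁻¹
Fraction remaining after one interval: e^(−kτ) = e^(−0.02139 × 74.0) = 0.2053
R = 1 / (1 − 0.2053) = 1.258
Css,max = 24.5 × 1.258 ≈ 30.8 µg/mL

30.8 µg/mL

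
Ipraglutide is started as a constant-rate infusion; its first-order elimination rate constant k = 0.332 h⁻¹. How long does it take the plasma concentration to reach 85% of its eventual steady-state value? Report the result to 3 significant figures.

5.71 hours

f = 1 − e^(−kt)  ⇒  t = −ln(1 − f) / k
t = −ln(1 − 0.85) / 0.3320 = 1.897 / 0.3320 ≈ 5.71 hours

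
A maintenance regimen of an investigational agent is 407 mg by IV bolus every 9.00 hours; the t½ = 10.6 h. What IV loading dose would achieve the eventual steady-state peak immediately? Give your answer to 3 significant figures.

915 mg

k = ln 2 / 10.6 = 0.06539 h⁻¹
Accumulation ratio R = 1 / (1 − e^(−kτ)) = 1 / (1 − e^(−0.06539×9.00)) = 1 / (1 − 0.5551) = 2.248
Loading dose = maintenance dose × R = 407 × 2.248 ≈ 915 mg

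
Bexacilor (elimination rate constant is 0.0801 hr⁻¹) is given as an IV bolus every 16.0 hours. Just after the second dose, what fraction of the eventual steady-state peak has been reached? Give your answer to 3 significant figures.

f_n = 1 − e^(−nkτ) = 1 − e^(−2 × 0.08010 × 16.0) = 1 − e^(−2.563) = 1 − 0.07706 ≈ 0.923

0.923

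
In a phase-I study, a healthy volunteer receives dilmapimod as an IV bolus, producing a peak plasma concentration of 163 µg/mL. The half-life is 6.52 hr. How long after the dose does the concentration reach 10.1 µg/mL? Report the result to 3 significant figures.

k = ln 2 / 6.52 = 0.1063 hr⁻¹
C(t) = C₀ e^(−kt)  ⇒  t = ln(C₀/C) / k
t = ln(163/10.1) / 0.1063 = 2.781 / 0.1063 ≈ 26.2 hours

26.2 hours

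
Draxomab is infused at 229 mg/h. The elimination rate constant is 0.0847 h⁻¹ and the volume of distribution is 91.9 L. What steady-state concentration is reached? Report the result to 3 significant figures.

CL = k · V = 0.0847 × 91.9 = 7.784 L/h
Css = rate / CL = 229 / 7.784 ≈ 29.4 µg/mL

29.4 µg/mL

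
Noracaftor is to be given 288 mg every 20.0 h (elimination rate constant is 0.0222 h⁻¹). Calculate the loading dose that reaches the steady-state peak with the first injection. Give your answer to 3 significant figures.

Accumulation ratio R = 1 / (1 − e^(−kτ)) = 1 / (1 − e^(−0.02220×20.0)) = 1 / (1 − 0.6415) = 2.789
Loading dose = maintenance dose × R = 288 × 2.789 ≈ 803 mg

803 mg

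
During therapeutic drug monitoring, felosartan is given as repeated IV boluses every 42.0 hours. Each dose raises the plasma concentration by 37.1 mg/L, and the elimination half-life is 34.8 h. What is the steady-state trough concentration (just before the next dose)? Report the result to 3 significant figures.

28.4 mg/L

k = ln 2 / 34.8 = 0.01992 h⁻¹
Fraction remaining after one interval: e^(−kτ) = e^(−0.01992 × 42.0) = 0.4332
R = 1 / (1 − 0.4332) = 1.764
Css,max = 37.1 × 1.764 = 65.46 mg/L
Css,min = Css,max × e^(−kτ) = 65.46 × 0.4332 ≈ 28.4 mg/L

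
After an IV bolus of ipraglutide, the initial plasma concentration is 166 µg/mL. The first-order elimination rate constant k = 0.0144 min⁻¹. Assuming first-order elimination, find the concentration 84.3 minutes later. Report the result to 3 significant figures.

49.3 µg/mL

C(t) = C₀ e^(−kt) = 166 × e^(−0.01440 × 84.3) = 166 × e^(−1.214) = 166 × 0.2970 ≈ 49.3 µg/mL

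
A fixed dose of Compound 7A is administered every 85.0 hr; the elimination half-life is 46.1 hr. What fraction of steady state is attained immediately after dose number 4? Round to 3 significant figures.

k = ln 2 / 46.1 = 0.01504 hr⁻¹
f_n = 1 − e^(−nkτ) = 1 − e^(−4 × 0.01504 × 85.0) = 1 − e^(−5.112) = 1 − 0.006023 ≈ 0.994

0.994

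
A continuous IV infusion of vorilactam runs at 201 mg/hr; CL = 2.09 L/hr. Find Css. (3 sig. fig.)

96.2 mg/L

Css = infusion rate / CL = 201 / 2.09 ≈ 96.2 mg/L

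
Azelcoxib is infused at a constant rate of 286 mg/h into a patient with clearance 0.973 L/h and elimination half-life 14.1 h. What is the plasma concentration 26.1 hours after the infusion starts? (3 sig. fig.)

Css = rate / CL = 286 / 0.973 = 293.9 µg/mL
k = ln 2 / 14.1 = 0.04916 h⁻¹
C(t) = Css (1 − e^(−kt)) = 293.9 × (1 − e^(−1.283)) = 293.9 × 0.7228 ≈ 212 µg/mL

212 µg/mL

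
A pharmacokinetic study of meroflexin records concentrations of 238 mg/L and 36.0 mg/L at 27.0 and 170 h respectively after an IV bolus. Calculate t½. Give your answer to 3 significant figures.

k = ln(C₁/C₂) / (t₂ − t₁) = ln(238/36.0) / (170 − 27.0)
  = 1.889 / 143.0 = 0.01321 h⁻¹
t½ = ln 2 / k = ln 2 / 0.01321 ≈ 52.5 hours

52.5 hours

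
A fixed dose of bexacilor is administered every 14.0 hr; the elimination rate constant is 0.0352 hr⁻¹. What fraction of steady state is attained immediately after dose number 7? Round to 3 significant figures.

0.968

f_n = 1 − e^(−nkτ) = 1 − e^(−7 × 0.03520 × 14.0) = 1 − e^(−3.450) = 1 − 0.03176 ≈ 0.968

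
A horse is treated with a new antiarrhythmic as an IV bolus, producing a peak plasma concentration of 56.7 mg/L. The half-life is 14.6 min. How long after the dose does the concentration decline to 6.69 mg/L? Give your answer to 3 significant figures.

45.0 minutes

k = ln 2 / 14.6 = 0.04748 min⁻¹
C(t) = C₀ e^(−kt)  ⇒  t = ln(C₀/C) / k
t = ln(56.7/6.69) / 0.04748 = 2.137 / 0.04748 ≈ 45.0 minutes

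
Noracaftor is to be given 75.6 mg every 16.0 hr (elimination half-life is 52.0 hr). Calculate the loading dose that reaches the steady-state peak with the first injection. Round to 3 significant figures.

k = ln 2 / 52.0 = 0.01333 hr⁻¹
Accumulation ratio R = 1 / (1 − e^(−kτ)) = 1 / (1 − e^(−0.01333×16.0)) = 1 / (1 − 0.8079) = 5.207
Loading dose = maintenance dose × R = 75.6 × 5.207 ≈ 394 mg

394 mg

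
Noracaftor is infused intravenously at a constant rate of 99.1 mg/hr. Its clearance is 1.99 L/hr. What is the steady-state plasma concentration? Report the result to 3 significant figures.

Css = infusion rate / CL = 99.1 / 1.99 ≈ 49.8 µg/mL

49.8 µg/mL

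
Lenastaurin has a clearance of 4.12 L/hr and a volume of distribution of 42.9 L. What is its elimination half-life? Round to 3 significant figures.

k = CL / V = 4.12 / 42.9 = 0.09604 hr⁻¹
t½ = ln 2 / k = ln 2 / 0.09604 ≈ 7.22 hours

7.22 hours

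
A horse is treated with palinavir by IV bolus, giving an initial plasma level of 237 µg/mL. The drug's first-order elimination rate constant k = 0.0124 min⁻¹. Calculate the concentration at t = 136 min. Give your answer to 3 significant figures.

C(t) = C₀ e^(−kt) = 237 × e^(−0.01240 × 136) = 237 × e^(−1.686) = 237 × 0.1852 ≈ 43.9 µg/mL

43.9 µg/mL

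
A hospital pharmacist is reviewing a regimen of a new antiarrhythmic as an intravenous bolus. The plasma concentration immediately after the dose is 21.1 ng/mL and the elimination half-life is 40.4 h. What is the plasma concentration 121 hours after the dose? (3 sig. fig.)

2.65 ng/mL

k = ln 2 / 40.4 = 0.01716 h⁻¹
C(t) = C₀ e^(−kt) = 21.1 × e^(−0.01716 × 121) = 21.1 × e^(−2.076) = 21.1 × 0.1254 ≈ 2.65 ng/mL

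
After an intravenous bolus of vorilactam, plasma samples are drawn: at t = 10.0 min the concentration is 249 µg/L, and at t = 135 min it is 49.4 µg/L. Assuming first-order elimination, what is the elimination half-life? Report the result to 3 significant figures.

k = ln(C₁/C₂) / (t₂ − t₁) = ln(249/49.4) / (135 − 10.0)
  = 1.618 / 125.0 = 0.01294 min⁻¹
t½ = ln 2 / k = ln 2 / 0.01294 ≈ 53.6 minutes

53.6 minutes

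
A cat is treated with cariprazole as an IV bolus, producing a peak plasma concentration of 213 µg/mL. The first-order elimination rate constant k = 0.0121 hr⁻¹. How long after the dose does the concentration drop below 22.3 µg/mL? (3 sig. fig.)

C(t) = C₀ e^(−kt)  ⇒  t = ln(C₀/C) / k
t = ln(213/22.3) / 0.01210 = 2.257 / 0.01210 ≈ 187 hours

187 hours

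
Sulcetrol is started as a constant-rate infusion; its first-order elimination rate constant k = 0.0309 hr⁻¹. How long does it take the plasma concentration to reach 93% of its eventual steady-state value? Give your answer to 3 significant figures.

86.1 hours

f = 1 − e^(−kt)  ⇒  t = −ln(1 − f) / k
t = −ln(1 − 0.93) / 0.03090 = 2.659 / 0.03090 ≈ 86.1 hours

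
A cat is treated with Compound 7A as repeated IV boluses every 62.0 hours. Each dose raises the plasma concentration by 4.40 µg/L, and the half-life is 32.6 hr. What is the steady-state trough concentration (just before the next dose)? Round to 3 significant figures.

1.61 µg/L

k = ln 2 / 32.6 = 0.02126 hr⁻¹
Fraction remaining after one interval: e^(−kτ) = e^(−0.02126 × 62.0) = 0.2676
R = 1 / (1 − 0.2676) = 1.365
Css,max = 4.40 × 1.365 = 6.008 µg/L
Css,min = Css,max × e^(−kτ) = 6.008 × 0.2676 ≈ 1.61 µg/L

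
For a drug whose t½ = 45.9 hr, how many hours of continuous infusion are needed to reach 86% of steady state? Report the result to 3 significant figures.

k = ln 2 / 45.9 = 0.01510 hr⁻¹
f = 1 − e^(−kt)  ⇒  t = −ln(1 − f) / k
t = −ln(1 − 0.86) / 0.01510 = 1.966 / 0.01510 ≈ 130 hours

130 hours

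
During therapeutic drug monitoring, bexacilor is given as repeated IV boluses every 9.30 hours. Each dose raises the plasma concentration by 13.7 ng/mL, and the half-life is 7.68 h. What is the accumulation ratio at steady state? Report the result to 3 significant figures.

k = ln 2 / 7.68 = 0.09025 h⁻¹
Fraction remaining after one interval: e^(−kτ) = e^(−0.09025 × 9.30) = 0.4320
R = 1 / (1 − 0.4320) = 1 / 0.5680 ≈ 1.76

1.76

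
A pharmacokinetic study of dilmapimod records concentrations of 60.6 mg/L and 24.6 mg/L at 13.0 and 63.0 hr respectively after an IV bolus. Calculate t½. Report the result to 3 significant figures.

38.4 hours

k = ln(C₁/C₂) / (t₂ − t₁) = ln(60.6/24.6) / (63.0 − 13.0)
  = 0.9015 / 50.00 = 0.01803 hr⁻¹
t½ = ln 2 / k = ln 2 / 0.01803 ≈ 38.4 hours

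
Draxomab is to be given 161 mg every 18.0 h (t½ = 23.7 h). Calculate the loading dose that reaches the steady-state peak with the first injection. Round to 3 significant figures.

k = ln 2 / 23.7 = 0.02925 h⁻¹
Accumulation ratio R = 1 / (1 − e^(−kτ)) = 1 / (1 − e^(−0.02925×18.0)) = 1 / (1 − 0.5907) = 2.443
Loading dose = maintenance dose × R = 161 × 2.443 ≈ 393 mg

393 mg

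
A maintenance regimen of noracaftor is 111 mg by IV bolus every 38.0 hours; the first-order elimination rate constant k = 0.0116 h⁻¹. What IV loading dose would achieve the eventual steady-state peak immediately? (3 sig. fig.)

311 mg

Accumulation ratio R = 1 / (1 − e^(−kτ)) = 1 / (1 − e^(−0.01160×38.0)) = 1 / (1 − 0.6435) = 2.805
Loading dose = maintenance dose × R = 111 × 2.805 ≈ 311 mg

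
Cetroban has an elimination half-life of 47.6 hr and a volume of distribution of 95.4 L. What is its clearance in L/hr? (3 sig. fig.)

1.39 L/hr

k = ln 2 / t½ = ln 2 / 47.6 = 0.01456 hr⁻¹
CL = k · V = 0.01456 × 95.4 ≈ 1.39 L/hr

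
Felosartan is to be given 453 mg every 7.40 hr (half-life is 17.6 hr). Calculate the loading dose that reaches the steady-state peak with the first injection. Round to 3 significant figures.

k = ln 2 / 17.6 = 0.03938 hr⁻¹
Accumulation ratio R = 1 / (1 − e^(−kτ)) = 1 / (1 − e^(−0.03938×7.40)) = 1 / (1 − 0.7472) = 3.956
Loading dose = maintenance dose × R = 453 × 3.956 ≈ 1790 mg

1790 mg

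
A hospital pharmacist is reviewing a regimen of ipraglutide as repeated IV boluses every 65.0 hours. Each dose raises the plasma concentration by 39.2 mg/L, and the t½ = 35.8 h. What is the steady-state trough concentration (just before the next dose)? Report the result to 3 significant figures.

k = ln 2 / 35.8 = 0.01936 h⁻¹
Fraction remaining after one interval: e^(−kτ) = e^(−0.01936 × 65.0) = 0.2841
R = 1 / (1 − 0.2841) = 1.397
Css,max = 39.2 × 1.397 = 54.75 mg/L
Css,min = Css,max × e^(−kτ) = 54.75 × 0.2841 ≈ 15.6 mg/L

15.6 mg/L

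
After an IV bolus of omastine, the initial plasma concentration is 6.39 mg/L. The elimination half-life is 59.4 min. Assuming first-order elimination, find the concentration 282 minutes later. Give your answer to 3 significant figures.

0.238 mg/L

k = ln 2 / 59.4 = 0.01167 min⁻¹
C(t) = C₀ e^(−kt) = 6.39 × e^(−0.01167 × 282) = 6.39 × e^(−3.291) = 6.39 × 0.03723 ≈ 0.238 mg/L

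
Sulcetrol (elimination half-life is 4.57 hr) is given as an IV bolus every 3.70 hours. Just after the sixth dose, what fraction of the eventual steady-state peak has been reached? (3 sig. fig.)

0.966

k = ln 2 / 4.57 = 0.1517 hr⁻¹
f_n = 1 − e^(−nkτ) = 1 − e^(−6 × 0.1517 × 3.70) = 1 − e^(−3.367) = 1 − 0.03449 ≈ 0.966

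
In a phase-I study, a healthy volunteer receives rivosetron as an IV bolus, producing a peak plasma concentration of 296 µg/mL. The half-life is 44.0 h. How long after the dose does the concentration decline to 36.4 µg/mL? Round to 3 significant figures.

k = ln 2 / 44.0 = 0.01575 h⁻¹
C(t) = C₀ e^(−kt)  ⇒  t = ln(C₀/C) / k
t = ln(296/36.4) / 0.01575 = 2.096 / 0.01575 ≈ 133 hours

133 hours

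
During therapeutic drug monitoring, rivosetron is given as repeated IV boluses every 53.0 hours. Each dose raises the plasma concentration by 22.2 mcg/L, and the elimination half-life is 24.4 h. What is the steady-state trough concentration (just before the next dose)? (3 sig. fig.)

k = ln 2 / 24.4 = 0.02841 h⁻¹
Fraction remaining after one interval: e^(−kτ) = e^(−0.02841 × 53.0) = 0.2219
R = 1 / (1 − 0.2219) = 1.285
Css,max = 22.2 × 1.285 = 28.53 mcg/L
Css,min = Css,max × e^(−kτ) = 28.53 × 0.2219 ≈ 6.33 mcg/L

6.33 mcg/L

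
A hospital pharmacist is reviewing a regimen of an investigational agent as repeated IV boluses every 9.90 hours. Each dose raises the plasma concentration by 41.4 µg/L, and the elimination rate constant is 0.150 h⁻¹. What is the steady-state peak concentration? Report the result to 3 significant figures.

53.5 µg/L

Fraction remaining after one interval: e^(−kτ) = e^(−0.1500 × 9.90) = 0.2265
R = 1 / (1 − 0.2265) = 1.293
Css,max = 41.4 × 1.293 ≈ 53.5 µg/L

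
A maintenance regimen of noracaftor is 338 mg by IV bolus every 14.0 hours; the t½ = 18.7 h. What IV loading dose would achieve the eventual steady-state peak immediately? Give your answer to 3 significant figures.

k = ln 2 / 18.7 = 0.03707 h⁻¹
Accumulation ratio R = 1 / (1 − e^(−kτ)) = 1 / (1 − e^(−0.03707×14.0)) = 1 / (1 − 0.5952) = 2.470
Loading dose = maintenance dose × R = 338 × 2.470 ≈ 835 mg

835 mg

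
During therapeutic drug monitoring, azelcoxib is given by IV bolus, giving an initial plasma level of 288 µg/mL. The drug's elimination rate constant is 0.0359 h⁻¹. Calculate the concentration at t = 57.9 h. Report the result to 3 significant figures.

C(t) = C₀ e^(−kt) = 288 × e^(−0.03590 × 57.9) = 288 × e^(−2.079) = 288 × 0.1251 ≈ 36.0 µg/mL

36.0 µg/mL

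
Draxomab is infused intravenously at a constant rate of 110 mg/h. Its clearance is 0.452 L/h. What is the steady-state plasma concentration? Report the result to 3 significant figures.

243 mg/L

Css = infusion rate / CL = 110 / 0.452 ≈ 243 mg/L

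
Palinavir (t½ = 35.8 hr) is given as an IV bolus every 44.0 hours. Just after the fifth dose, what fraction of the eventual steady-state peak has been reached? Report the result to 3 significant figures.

k = ln 2 / 35.8 = 0.01936 hr⁻¹
f_n = 1 − e^(−nkτ) = 1 − e^(−5 × 0.01936 × 44.0) = 1 − e^(−4.260) = 1 − 0.01413 ≈ 0.986

0.986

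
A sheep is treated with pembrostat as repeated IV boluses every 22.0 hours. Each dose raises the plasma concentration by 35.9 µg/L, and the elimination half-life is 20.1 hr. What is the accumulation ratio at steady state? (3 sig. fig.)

k = ln 2 / 20.1 = 0.03448 hr⁻¹
Fraction remaining after one interval: e^(−kτ) = e^(−0.03448 × 22.0) = 0.4683
R = 1 / (1 − 0.4683) = 1 / 0.5317 ≈ 1.88

1.88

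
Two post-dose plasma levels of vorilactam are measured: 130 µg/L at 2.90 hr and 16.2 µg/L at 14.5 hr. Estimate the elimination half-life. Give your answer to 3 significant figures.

3.86 hours

k = ln(C₁/C₂) / (t₂ − t₁) = ln(130/16.2) / (14.5 − 2.90)
  = 2.083 / 11.60 = 0.1795 hr⁻¹
t½ = ln 2 / k = ln 2 / 0.1795 ≈ 3.86 hours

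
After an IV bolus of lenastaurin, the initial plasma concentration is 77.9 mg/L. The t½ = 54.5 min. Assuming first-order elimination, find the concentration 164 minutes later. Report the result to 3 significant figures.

k = ln 2 / 54.5 = 0.01272 min⁻¹
164 min is 3.009 half-lives, so C = 77.9 × (1/2)^3.009 = 77.9 × 0.1242 ≈ 9.68 mg/L

9.68 mg/L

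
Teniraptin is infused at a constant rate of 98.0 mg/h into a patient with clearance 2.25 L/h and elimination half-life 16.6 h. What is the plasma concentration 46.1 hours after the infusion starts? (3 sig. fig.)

Css = rate / CL = 98.0 / 2.25 = 43.56 mg/L
k = ln 2 / 16.6 = 0.04176 h⁻¹
C(t) = Css (1 − e^(−kt)) = 43.56 × (1 − e^(−1.925)) = 43.56 × 0.8541 ≈ 37.2 mg/L

37.2 mg/L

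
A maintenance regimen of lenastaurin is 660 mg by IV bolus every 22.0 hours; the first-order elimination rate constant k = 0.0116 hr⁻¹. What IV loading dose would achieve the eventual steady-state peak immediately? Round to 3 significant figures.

2930 mg

Accumulation ratio R = 1 / (1 − e^(−kτ)) = 1 / (1 − e^(−0.01160×22.0)) = 1 / (1 − 0.7748) = 4.440
Loading dose = maintenance dose × R = 660 × 4.440 ≈ 2930 mg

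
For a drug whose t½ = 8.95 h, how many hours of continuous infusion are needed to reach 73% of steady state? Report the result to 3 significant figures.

k = ln 2 / 8.95 = 0.07745 h⁻¹
f = 1 − e^(−kt)  ⇒  t = −ln(1 − f) / k
t = −ln(1 − 0.73) / 0.07745 = 1.309 / 0.07745 ≈ 16.9 hours

16.9 hours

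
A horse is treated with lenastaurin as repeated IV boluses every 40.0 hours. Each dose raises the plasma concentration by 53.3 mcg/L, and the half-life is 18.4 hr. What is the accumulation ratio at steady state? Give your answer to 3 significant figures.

k = ln 2 / 18.4 = 0.03767 hr⁻¹
Fraction remaining after one interval: e^(−kτ) = e^(−0.03767 × 40.0) = 0.2216
R = 1 / (1 − 0.2216) = 1 / 0.7784 ≈ 1.28

1.28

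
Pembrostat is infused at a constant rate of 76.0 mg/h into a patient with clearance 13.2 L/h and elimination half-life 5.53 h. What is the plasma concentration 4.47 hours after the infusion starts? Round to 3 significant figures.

Css = rate / CL = 76.0 / 13.2 = 5.758 µg/mL
k = ln 2 / 5.53 = 0.1253 h⁻¹
C(t) = Css (1 − e^(−kt)) = 5.758 × (1 − e^(−0.5603)) = 5.758 × 0.4290 ≈ 2.47 µg/mL

2.47 µg/mL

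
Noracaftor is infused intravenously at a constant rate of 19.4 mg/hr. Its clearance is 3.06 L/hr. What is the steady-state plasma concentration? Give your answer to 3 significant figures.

6.34 mg/L

Css = infusion rate / CL = 19.4 / 3.06 ≈ 6.34 mg/L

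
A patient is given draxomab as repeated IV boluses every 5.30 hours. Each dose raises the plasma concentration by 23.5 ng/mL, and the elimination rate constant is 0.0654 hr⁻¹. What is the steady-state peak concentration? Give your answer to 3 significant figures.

80.2 ng/mL

Fraction remaining after one interval: e^(−kτ) = e^(−0.06540 × 5.30) = 0.7071
R = 1 / (1 − 0.7071) = 3.414
Css,max = 23.5 × 3.414 ≈ 80.2 ng/mL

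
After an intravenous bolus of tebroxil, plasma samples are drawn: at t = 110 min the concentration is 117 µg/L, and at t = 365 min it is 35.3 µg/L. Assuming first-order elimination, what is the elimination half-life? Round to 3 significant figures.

148 minutes

k = ln(C₁/C₂) / (t₂ − t₁) = ln(117/35.3) / (365 − 110)
  = 1.198 / 255.0 = 0.004699 min⁻¹
t½ = ln 2 / k = ln 2 / 0.004699 ≈ 148 minutes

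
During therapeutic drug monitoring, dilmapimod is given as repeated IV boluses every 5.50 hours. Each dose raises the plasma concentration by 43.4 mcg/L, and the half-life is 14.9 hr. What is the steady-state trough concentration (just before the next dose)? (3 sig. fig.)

k = ln 2 / 14.9 = 0.04652 hr⁻¹
Fraction remaining after one interval: e^(−kτ) = e^(−0.04652 × 5.50) = 0.7743
R = 1 / (1 − 0.7743) = 4.430
Css,max = 43.4 × 4.430 = 192.2 mcg/L
Css,min = Css,max × e^(−kτ) = 192.2 × 0.7743 ≈ 149 mcg/L

149 mcg/L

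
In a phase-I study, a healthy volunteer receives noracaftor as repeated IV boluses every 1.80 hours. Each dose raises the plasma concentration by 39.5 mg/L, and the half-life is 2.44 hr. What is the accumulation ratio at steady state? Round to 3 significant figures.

k = ln 2 / 2.44 = 0.2841 hr⁻¹
Fraction remaining after one interval: e^(−kτ) = e^(−0.2841 × 1.80) = 0.5997
R = 1 / (1 − 0.5997) = 1 / 0.4003 ≈ 2.50

2.50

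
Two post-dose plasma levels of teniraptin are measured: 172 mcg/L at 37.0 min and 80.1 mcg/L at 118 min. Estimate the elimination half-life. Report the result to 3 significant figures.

k = ln(C₁/C₂) / (t₂ − t₁) = ln(172/80.1) / (118 − 37.0)
  = 0.7642 / 81.00 = 0.009435 min⁻¹
t½ = ln 2 / k = ln 2 / 0.009435 ≈ 73.5 minutes

73.5 minutes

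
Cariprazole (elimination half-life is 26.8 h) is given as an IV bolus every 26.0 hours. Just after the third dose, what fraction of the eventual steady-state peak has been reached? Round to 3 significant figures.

0.867

k = ln 2 / 26.8 = 0.02586 h⁻¹
f_n = 1 − e^(−nkτ) = 1 − e^(−3 × 0.02586 × 26.0) = 1 − e^(−2.017) = 1 − 0.1330 ≈ 0.867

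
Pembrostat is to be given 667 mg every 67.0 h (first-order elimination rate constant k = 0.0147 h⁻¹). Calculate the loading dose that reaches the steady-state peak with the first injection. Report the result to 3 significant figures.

Accumulation ratio R = 1 / (1 − e^(−kτ)) = 1 / (1 − e^(−0.01470×67.0)) = 1 / (1 − 0.3735) = 1.596
Loading dose = maintenance dose × R = 667 × 1.596 ≈ 1060 mg

1060 mg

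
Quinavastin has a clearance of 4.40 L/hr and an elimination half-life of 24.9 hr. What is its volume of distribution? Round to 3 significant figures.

158 L

k = ln 2 / t½ = ln 2 / 24.9 = 0.02784 hr⁻¹
V = CL / k = 4.40 / 0.02784 ≈ 158 L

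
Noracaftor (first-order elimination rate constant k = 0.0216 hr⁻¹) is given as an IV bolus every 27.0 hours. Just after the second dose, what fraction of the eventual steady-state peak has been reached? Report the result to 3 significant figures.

0.689

f_n = 1 − e^(−nkτ) = 1 − e^(−2 × 0.02160 × 27.0) = 1 − e^(−1.166) = 1 − 0.3115 ≈ 0.689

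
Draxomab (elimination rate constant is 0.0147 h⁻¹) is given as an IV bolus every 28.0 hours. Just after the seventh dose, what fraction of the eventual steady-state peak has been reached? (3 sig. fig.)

f_n = 1 − e^(−nkτ) = 1 − e^(−7 × 0.01470 × 28.0) = 1 − e^(−2.881) = 1 − 0.05607 ≈ 0.944

0.944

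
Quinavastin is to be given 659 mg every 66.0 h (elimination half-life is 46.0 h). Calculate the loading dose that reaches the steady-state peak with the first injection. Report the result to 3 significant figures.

k = ln 2 / 46.0 = 0.01507 h⁻¹
Accumulation ratio R = 1 / (1 − e^(−kτ)) = 1 / (1 − e^(−0.01507×66.0)) = 1 / (1 − 0.3699) = 1.587
Loading dose = maintenance dose × R = 659 × 1.587 ≈ 1050 mg

1050 mg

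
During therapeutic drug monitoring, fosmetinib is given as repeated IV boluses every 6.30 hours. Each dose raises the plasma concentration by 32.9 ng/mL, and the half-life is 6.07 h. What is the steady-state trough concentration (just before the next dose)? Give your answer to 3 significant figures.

31.2 ng/mL

k = ln 2 / 6.07 = 0.1142 h⁻¹
Fraction remaining after one interval: e^(−kτ) = e^(−0.1142 × 6.30) = 0.4870
R = 1 / (1 − 0.4870) = 1.949
Css,max = 32.9 × 1.949 = 64.14 ng/mL
Css,min = Css,max × e^(−kτ) = 64.14 × 0.4870 ≈ 31.2 ng/mL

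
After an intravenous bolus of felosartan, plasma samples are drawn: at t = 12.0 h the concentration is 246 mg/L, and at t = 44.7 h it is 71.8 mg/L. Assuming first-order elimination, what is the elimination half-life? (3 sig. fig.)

18.4 hours

k = ln(C₁/C₂) / (t₂ − t₁) = ln(246/71.8) / (44.7 − 12.0)
  = 1.231 / 32.70 = 0.03766 h⁻¹
t½ = ln 2 / k = ln 2 / 0.03766 ≈ 18.4 hours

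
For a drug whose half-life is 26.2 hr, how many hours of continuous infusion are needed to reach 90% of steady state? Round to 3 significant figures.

87.0 hours

k = ln 2 / 26.2 = 0.02646 hr⁻¹
f = 1 − e^(−kt)  ⇒  t = −ln(1 − f) / k
t = −ln(1 − 0.9) / 0.02646 = 2.303 / 0.02646 ≈ 87.0 hours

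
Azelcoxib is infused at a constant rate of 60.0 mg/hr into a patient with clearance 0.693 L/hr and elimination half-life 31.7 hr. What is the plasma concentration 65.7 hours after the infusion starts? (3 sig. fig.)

Css = rate / CL = 60.0 / 0.693 = 86.58 mg/L
k = ln 2 / 31.7 = 0.02187 hr⁻¹
C(t) = Css (1 − e^(−kt)) = 86.58 × (1 − e^(−1.437)) = 86.58 × 0.7623 ≈ 66.0 mg/L

66.0 mg/L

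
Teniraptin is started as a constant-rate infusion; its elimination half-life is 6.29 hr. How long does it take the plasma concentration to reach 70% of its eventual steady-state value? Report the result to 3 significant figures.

10.9 hours

k = ln 2 / 6.29 = 0.1102 hr⁻¹
f = 1 − e^(−kt)  ⇒  t = −ln(1 − f) / k
t = −ln(1 − 0.7) / 0.1102 = 1.204 / 0.1102 ≈ 10.9 hours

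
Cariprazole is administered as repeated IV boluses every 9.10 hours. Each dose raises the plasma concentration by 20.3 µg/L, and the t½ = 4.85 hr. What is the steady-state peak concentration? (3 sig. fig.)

27.9 µg/L

k = ln 2 / 4.85 = 0.1429 hr⁻¹
Fraction remaining after one interval: e^(−kτ) = e^(−0.1429 × 9.10) = 0.2724
R = 1 / (1 − 0.2724) = 1.374
Css,max = 20.3 × 1.374 ≈ 27.9 µg/L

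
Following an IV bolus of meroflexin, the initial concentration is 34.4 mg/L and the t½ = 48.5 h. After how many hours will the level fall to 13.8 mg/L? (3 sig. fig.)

k = ln 2 / 48.5 = 0.01429 h⁻¹
C(t) = C₀ e^(−kt)  ⇒  t = ln(C₀/C) / k
t = ln(34.4/13.8) / 0.01429 = 0.9134 / 0.01429 ≈ 63.9 hours

63.9 hours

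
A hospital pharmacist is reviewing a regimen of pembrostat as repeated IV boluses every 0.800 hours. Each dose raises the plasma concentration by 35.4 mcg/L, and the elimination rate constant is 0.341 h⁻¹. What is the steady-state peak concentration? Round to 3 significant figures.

148 mcg/L

Fraction remaining after one interval: e^(−kτ) = e^(−0.3410 × 0.800) = 0.7612
R = 1 / (1 − 0.7612) = 4.188
Css,max = 35.4 × 4.188 ≈ 148 mcg/L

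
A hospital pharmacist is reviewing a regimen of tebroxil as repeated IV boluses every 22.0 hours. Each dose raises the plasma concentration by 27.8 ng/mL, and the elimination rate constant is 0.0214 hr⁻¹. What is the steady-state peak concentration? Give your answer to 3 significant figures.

74.0 ng/mL

Fraction remaining after one interval: e^(−kτ) = e^(−0.02140 × 22.0) = 0.6245
R = 1 / (1 − 0.6245) = 2.663
Css,max = 27.8 × 2.663 ≈ 74.0 ng/mL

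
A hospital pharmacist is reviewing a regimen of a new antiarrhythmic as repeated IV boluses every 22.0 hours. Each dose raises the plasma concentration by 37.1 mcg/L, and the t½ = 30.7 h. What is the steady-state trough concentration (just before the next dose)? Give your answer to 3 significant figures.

k = ln 2 / 30.7 = 0.02258 h⁻¹
Fraction remaining after one interval: e^(−kτ) = e^(−0.02258 × 22.0) = 0.6085
R = 1 / (1 − 0.6085) = 2.554
Css,max = 37.1 × 2.554 = 94.77 mcg/L
Css,min = Css,max × e^(−kτ) = 94.77 × 0.6085 ≈ 57.7 mcg/L

57.7 mcg/L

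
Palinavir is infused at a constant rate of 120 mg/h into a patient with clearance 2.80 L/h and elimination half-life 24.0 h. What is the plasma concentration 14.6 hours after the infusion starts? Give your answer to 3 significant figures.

14.7 µg/mL

Css = rate / CL = 120 / 2.80 = 42.86 µg/mL
k = ln 2 / 24.0 = 0.02888 h⁻¹
C(t) = Css (1 − e^(−kt)) = 42.86 × (1 − e^(−0.4217)) = 42.86 × 0.3440 ≈ 14.7 µg/mL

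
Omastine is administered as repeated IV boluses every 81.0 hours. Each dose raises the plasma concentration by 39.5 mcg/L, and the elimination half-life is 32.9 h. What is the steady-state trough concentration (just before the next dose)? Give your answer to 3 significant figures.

8.76 mcg/L

k = ln 2 / 32.9 = 0.02107 h⁻¹
Fraction remaining after one interval: e^(−kτ) = e^(−0.02107 × 81.0) = 0.1815
R = 1 / (1 − 0.1815) = 1.222
Css,max = 39.5 × 1.222 = 48.26 mcg/L
Css,min = Css,max × e^(−kτ) = 48.26 × 0.1815 ≈ 8.76 mcg/L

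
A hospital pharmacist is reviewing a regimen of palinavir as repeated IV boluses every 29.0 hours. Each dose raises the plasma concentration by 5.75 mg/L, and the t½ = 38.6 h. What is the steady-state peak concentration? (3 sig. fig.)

k = ln 2 / 38.6 = 0.01796 h⁻¹
Fraction remaining after one interval: e^(−kτ) = e^(−0.01796 × 29.0) = 0.5941
R = 1 / (1 − 0.5941) = 2.463
Css,max = 5.75 × 2.463 ≈ 14.2 mg/L

14.2 mg/L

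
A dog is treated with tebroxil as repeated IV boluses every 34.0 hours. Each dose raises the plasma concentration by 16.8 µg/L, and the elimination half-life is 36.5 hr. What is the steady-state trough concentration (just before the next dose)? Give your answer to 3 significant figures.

k = ln 2 / 36.5 = 0.01899 hr⁻¹
Fraction remaining after one interval: e^(−kτ) = e^(−0.01899 × 34.0) = 0.5243
R = 1 / (1 − 0.5243) = 2.102
Css,max = 16.8 × 2.102 = 35.32 µg/L
Css,min = Css,max × e^(−kτ) = 35.32 × 0.5243 ≈ 18.5 µg/L

18.5 µg/L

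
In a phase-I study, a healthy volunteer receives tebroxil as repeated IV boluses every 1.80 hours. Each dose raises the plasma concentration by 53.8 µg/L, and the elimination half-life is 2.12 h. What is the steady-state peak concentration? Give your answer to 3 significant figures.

k = ln 2 / 2.12 = 0.3270 h⁻¹
Fraction remaining after one interval: e^(−kτ) = e^(−0.3270 × 1.80) = 0.5551
R = 1 / (1 − 0.5551) = 2.248
Css,max = 53.8 × 2.248 ≈ 121 µg/L

121 µg/L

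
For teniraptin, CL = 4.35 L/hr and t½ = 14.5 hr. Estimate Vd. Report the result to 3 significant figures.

k = ln 2 / t½ = ln 2 / 14.5 = 0.04780 hr⁻¹
V = CL / k = 4.35 / 0.04780 ≈ 91.0 L

91.0 L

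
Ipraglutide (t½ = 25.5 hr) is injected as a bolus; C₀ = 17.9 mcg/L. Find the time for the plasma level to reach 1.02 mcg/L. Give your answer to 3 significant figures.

105 hours

k = ln 2 / 25.5 = 0.02718 hr⁻¹
C(t) = C₀ e^(−kt)  ⇒  t = ln(C₀/C) / k
t = ln(17.9/1.02) / 0.02718 = 2.865 / 0.02718 ≈ 105 hours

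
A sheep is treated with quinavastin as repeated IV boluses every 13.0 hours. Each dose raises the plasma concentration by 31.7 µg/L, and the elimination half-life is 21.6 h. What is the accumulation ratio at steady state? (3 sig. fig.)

2.93

k = ln 2 / 21.6 = 0.03209 h⁻¹
Fraction remaining after one interval: e^(−kτ) = e^(−0.03209 × 13.0) = 0.6589
R = 1 / (1 − 0.6589) = 1 / 0.3411 ≈ 2.93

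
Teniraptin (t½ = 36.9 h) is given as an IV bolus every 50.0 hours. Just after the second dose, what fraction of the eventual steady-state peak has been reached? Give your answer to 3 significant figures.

k = ln 2 / 36.9 = 0.01878 h⁻¹
f_n = 1 − e^(−nkτ) = 1 − e^(−2 × 0.01878 × 50.0) = 1 − e^(−1.878) = 1 − 0.1528 ≈ 0.847

0.847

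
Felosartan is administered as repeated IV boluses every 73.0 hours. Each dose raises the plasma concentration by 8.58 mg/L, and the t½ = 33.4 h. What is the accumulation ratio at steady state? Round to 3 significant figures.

k = ln 2 / 33.4 = 0.02075 h⁻¹
Fraction remaining after one interval: e^(−kτ) = e^(−0.02075 × 73.0) = 0.2198
R = 1 / (1 − 0.2198) = 1 / 0.7802 ≈ 1.28

1.28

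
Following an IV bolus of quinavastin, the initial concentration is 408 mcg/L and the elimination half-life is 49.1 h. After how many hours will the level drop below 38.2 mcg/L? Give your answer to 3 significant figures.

k = ln 2 / 49.1 = 0.01412 h⁻¹
C(t) = C₀ e^(−kt)  ⇒  t = ln(C₀/C) / k
t = ln(408/38.2) / 0.01412 = 2.368 / 0.01412 ≈ 168 hours

168 hours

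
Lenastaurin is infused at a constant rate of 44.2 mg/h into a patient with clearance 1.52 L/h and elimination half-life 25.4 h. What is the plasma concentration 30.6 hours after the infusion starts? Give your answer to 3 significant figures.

16.5 µg/mL

Css = rate / CL = 44.2 / 1.52 = 29.08 µg/mL
k = ln 2 / 25.4 = 0.02729 h⁻¹
C(t) = Css (1 − e^(−kt)) = 29.08 × (1 − e^(−0.8351)) = 29.08 × 0.5661 ≈ 16.5 µg/mL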